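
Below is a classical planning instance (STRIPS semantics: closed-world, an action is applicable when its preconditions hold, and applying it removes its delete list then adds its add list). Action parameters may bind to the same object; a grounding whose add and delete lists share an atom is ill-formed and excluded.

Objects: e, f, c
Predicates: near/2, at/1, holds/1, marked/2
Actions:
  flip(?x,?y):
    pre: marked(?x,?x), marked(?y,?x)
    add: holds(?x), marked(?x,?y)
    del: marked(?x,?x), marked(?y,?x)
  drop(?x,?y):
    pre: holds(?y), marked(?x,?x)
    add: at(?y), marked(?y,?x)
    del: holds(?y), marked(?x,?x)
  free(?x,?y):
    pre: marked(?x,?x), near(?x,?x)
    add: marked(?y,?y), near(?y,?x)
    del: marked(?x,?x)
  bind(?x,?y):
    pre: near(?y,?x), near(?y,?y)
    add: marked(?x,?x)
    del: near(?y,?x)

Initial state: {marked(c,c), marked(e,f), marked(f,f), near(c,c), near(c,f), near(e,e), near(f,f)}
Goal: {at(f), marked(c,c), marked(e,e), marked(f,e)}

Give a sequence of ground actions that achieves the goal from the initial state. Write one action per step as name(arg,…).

flip(f,e); drop(c,f); bind(e,e); bind(c,c)

1. flip(f,e)  →  {holds(f), marked(c,c), marked(f,e), near(c,c), near(c,f), near(e,e), near(f,f)}
2. drop(c,f)  →  {at(f), marked(f,c), marked(f,e), near(c,c), near(c,f), near(e,e), near(f,f)}
3. bind(e,e)  →  {at(f), marked(e,e), marked(f,c), marked(f,e), near(c,c), near(c,f), near(f,f)}
4. bind(c,c)  →  {at(f), marked(c,c), marked(e,e), marked(f,c), marked(f,e), near(c,f), near(f,f)}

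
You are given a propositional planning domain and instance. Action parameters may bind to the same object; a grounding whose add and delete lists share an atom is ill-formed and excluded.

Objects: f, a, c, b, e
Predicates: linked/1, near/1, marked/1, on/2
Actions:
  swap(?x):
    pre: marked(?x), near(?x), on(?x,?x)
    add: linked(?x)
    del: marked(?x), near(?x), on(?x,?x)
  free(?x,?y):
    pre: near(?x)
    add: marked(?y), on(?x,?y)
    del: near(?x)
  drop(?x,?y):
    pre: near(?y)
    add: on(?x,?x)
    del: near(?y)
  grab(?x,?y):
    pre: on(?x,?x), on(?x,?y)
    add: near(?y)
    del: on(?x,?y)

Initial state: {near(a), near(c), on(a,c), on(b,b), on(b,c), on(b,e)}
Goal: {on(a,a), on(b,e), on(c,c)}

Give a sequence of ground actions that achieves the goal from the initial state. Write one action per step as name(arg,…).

free(a,a); free(c,c)

1. free(a,a)  →  {marked(a), near(c), on(a,a), on(a,c), on(b,b), on(b,c), on(b,e)}
2. free(c,c)  →  {marked(a), marked(c), on(a,a), on(a,c), on(b,b), on(b,c), on(b,e), on(c,c)}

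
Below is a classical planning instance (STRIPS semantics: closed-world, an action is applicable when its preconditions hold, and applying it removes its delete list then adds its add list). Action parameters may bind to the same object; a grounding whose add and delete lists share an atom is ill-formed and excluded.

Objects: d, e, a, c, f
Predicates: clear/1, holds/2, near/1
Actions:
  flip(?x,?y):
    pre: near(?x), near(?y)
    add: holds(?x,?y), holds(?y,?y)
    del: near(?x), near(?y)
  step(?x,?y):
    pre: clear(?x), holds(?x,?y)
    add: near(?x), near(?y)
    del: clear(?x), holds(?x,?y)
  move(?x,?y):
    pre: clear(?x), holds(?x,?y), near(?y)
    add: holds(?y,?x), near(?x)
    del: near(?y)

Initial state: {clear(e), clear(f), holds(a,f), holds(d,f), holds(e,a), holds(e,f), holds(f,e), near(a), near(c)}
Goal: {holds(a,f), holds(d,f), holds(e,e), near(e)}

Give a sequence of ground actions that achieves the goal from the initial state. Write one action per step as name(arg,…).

1. step(e,a)  →  {clear(f), holds(a,f), holds(d,f), holds(e,f), holds(f,e), near(a), near(c), near(e)}
2. flip(e,e)  →  {clear(f), holds(a,f), holds(d,f), holds(e,e), holds(e,f), holds(f,e), near(a), near(c)}
3. step(f,e)  →  {holds(a,f), holds(d,f), holds(e,e), holds(e,f), near(a), near(c), near(e), near(f)}

step(e,a); flip(e,e); step(f,e)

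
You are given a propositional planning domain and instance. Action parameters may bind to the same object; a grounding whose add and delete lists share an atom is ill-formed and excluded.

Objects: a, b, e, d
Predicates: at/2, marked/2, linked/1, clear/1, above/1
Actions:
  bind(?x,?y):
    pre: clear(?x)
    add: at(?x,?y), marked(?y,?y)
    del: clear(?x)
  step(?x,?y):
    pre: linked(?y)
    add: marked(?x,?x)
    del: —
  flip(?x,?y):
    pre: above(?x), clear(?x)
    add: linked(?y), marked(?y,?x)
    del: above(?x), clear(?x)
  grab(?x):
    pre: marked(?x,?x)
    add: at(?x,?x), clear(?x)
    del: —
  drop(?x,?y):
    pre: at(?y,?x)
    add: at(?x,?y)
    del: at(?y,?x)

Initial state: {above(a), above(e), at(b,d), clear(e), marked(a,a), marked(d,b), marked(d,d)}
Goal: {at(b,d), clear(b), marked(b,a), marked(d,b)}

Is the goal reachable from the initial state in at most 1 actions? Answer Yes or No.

No

1. bind(e,b)  →  {above(a), above(e), at(b,d), at(e,b), marked(a,a), marked(b,b), marked(d,b), marked(d,d)}
2. grab(a)  →  {above(a), above(e), at(a,a), at(b,d), at(e,b), clear(a), marked(a,a), marked(b,b), marked(d,b), marked(d,d)}
3. flip(a,b)  →  {above(e), at(a,a), at(b,d), at(e,b), linked(b), marked(a,a), marked(b,a), marked(b,b), marked(d,b), marked(d,d)}
4. grab(b)  →  {above(e), at(a,a), at(b,b), at(b,d), at(e,b), clear(b), linked(b), marked(a,a), marked(b,a), marked(b,b), marked(d,b), marked(d,d)}
optimal plan length = 4; 4 > 1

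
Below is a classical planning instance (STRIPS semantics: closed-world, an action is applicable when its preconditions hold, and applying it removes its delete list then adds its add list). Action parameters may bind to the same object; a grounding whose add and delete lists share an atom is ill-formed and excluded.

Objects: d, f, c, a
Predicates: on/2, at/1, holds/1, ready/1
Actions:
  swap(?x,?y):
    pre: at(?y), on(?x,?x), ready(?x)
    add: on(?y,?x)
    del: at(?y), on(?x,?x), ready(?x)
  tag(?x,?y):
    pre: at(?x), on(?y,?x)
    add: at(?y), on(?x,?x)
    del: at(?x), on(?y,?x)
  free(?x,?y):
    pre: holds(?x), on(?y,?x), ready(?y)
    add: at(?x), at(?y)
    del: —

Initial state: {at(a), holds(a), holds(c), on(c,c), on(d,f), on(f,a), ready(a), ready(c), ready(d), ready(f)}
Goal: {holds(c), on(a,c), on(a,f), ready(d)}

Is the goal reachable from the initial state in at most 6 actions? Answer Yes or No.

1. swap(c,a)  →  {holds(a), holds(c), on(a,c), on(d,f), on(f,a), ready(a), ready(d), ready(f)}
2. free(a,f)  →  {at(a), at(f), holds(a), holds(c), on(a,c), on(d,f), on(f,a), ready(a), ready(d), ready(f)}
3. tag(f,d)  →  {at(a), at(d), holds(a), holds(c), on(a,c), on(f,a), on(f,f), ready(a), ready(d), ready(f)}
4. swap(f,a)  →  {at(d), holds(a), holds(c), on(a,c), on(a,f), on(f,a), ready(a), ready(d)}
optimal plan length = 4; 4 ≤ 6

Yes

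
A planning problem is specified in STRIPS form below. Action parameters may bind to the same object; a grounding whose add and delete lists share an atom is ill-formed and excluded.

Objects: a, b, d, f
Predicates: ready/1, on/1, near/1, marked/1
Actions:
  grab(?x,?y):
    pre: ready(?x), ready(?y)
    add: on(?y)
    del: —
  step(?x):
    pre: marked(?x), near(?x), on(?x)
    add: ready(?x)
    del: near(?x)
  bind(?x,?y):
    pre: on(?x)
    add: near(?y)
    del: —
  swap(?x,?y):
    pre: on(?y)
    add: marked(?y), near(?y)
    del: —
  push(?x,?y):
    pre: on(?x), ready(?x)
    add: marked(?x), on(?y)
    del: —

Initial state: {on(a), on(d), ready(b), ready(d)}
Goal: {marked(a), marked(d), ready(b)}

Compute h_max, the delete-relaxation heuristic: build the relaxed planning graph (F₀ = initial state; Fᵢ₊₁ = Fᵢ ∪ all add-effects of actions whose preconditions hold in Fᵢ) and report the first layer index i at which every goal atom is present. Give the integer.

F0 = init (4 atoms)
F1 = F0 ∪ {marked(a), marked(d), near(a), near(b), near(d), near(f), on(b), on(f)}  (12 atoms)
goal ⊆ F1  ⇒  h_max = 1

1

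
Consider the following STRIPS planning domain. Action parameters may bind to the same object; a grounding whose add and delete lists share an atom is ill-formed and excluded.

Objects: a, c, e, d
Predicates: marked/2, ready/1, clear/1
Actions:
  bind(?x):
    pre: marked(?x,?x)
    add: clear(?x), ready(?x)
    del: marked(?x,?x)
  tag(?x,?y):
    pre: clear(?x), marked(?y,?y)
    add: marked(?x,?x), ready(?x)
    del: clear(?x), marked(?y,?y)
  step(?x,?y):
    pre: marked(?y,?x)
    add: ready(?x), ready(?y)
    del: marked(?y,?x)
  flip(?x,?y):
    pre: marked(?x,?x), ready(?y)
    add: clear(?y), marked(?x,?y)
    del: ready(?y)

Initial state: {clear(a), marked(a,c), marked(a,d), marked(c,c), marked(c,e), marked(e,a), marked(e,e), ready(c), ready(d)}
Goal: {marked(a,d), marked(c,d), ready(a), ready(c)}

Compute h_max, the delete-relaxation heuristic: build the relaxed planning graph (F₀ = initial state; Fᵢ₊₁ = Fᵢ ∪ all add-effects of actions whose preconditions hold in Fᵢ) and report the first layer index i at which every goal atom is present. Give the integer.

F0 = init (9 atoms)
F1 = F0 ∪ {clear(c), clear(d), clear(e), marked(a,a), marked(c,d), marked(e,c), marked(e,d), ready(a), ready(e)}  (18 atoms)
goal ⊆ F1  ⇒  h_max = 1

1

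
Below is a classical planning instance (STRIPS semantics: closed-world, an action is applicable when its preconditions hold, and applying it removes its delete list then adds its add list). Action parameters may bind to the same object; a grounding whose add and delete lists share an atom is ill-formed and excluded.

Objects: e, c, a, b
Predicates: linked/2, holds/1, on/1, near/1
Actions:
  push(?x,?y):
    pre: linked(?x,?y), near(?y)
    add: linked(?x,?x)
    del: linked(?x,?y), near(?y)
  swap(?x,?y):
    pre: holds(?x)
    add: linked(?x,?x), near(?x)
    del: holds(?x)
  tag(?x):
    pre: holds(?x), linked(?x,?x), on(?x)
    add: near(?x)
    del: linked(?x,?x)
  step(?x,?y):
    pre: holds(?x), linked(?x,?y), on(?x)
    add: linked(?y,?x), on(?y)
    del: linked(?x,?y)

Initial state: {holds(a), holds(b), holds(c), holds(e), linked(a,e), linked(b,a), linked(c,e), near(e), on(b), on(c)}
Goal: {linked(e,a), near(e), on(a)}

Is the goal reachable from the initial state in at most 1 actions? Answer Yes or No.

1. step(b,a)  →  {holds(a), holds(b), holds(c), holds(e), linked(a,b), linked(a,e), linked(c,e), near(e), on(a), on(b), on(c)}
2. step(a,e)  →  {holds(a), holds(b), holds(c), holds(e), linked(a,b), linked(c,e), linked(e,a), near(e), on(a), on(b), on(c), on(e)}
optimal plan length = 2; 2 > 1

No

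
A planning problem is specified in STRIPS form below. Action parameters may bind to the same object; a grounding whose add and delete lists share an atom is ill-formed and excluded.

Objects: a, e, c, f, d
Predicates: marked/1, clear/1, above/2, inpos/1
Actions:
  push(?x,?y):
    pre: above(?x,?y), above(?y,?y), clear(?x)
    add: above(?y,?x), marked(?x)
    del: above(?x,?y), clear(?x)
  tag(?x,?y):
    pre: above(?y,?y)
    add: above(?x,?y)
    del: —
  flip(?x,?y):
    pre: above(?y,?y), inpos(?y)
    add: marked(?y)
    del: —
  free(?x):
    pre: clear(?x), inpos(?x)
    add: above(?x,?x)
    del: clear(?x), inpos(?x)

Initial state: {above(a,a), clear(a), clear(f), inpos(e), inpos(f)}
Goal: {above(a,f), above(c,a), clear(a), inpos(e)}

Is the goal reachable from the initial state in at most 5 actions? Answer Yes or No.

Yes

1. tag(c,a)  →  {above(a,a), above(c,a), clear(a), clear(f), inpos(e), inpos(f)}
2. tag(f,a)  →  {above(a,a), above(c,a), above(f,a), clear(a), clear(f), inpos(e), inpos(f)}
3. push(f,a)  →  {above(a,a), above(a,f), above(c,a), clear(a), inpos(e), inpos(f), marked(f)}
optimal plan length = 3; 3 ≤ 5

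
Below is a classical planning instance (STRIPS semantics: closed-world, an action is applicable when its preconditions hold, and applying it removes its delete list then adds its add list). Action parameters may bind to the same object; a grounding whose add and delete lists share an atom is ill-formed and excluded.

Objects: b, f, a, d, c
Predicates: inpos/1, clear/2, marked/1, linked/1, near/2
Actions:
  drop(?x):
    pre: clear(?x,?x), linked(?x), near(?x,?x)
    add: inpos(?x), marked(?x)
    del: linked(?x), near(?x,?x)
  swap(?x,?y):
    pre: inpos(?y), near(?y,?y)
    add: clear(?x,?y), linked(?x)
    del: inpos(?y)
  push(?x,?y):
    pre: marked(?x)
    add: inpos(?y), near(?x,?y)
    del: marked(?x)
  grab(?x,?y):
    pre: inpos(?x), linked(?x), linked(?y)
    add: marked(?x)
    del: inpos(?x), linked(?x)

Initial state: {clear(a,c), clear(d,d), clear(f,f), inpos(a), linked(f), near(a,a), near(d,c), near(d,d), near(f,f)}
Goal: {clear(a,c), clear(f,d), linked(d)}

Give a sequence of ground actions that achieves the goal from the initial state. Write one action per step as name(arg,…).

drop(f); swap(d,a); push(f,d); swap(f,d)

1. drop(f)  →  {clear(a,c), clear(d,d), clear(f,f), inpos(a), inpos(f), marked(f), near(a,a), near(d,c), near(d,d)}
2. swap(d,a)  →  {clear(a,c), clear(d,a), clear(d,d), clear(f,f), inpos(f), linked(d), marked(f), near(a,a), near(d,c), near(d,d)}
3. push(f,d)  →  {clear(a,c), clear(d,a), clear(d,d), clear(f,f), inpos(d), inpos(f), linked(d), near(a,a), near(d,c), near(d,d), near(f,d)}
4. swap(f,d)  →  {clear(a,c), clear(d,a), clear(d,d), clear(f,d), clear(f,f), inpos(f), linked(d), linked(f), near(a,a), near(d,c), near(d,d), near(f,d)}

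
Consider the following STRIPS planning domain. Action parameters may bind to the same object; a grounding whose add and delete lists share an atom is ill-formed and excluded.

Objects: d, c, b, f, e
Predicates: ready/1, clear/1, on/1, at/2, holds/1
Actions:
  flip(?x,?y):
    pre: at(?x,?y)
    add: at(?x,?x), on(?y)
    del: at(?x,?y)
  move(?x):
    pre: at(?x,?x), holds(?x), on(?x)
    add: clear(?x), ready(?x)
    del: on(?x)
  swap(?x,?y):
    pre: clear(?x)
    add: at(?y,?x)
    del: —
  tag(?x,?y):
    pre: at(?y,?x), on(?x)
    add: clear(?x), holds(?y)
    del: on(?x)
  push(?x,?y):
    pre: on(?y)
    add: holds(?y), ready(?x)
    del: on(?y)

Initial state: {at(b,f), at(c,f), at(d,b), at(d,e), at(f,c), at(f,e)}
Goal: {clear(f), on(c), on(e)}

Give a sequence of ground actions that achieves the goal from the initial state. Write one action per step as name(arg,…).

flip(d,e); flip(c,f); flip(f,c); tag(f,b)

1. flip(d,e)  →  {at(b,f), at(c,f), at(d,b), at(d,d), at(f,c), at(f,e), on(e)}
2. flip(c,f)  →  {at(b,f), at(c,c), at(d,b), at(d,d), at(f,c), at(f,e), on(e), on(f)}
3. flip(f,c)  →  {at(b,f), at(c,c), at(d,b), at(d,d), at(f,e), at(f,f), on(c), on(e), on(f)}
4. tag(f,b)  →  {at(b,f), at(c,c), at(d,b), at(d,d), at(f,e), at(f,f), clear(f), holds(b), on(c), on(e)}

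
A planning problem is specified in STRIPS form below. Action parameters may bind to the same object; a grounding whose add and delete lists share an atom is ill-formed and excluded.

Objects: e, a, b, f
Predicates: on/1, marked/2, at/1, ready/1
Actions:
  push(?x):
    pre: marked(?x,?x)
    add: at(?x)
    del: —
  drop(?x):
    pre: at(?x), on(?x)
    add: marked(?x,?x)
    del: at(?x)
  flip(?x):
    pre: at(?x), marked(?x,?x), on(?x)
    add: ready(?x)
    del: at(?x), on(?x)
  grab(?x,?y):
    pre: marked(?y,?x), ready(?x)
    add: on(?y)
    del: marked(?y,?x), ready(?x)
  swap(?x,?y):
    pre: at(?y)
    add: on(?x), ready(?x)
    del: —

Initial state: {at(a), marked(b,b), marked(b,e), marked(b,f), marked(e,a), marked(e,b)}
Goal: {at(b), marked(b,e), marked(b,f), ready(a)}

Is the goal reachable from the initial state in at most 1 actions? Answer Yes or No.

1. push(b)  →  {at(a), at(b), marked(b,b), marked(b,e), marked(b,f), marked(e,a), marked(e,b)}
2. swap(a,a)  →  {at(a), at(b), marked(b,b), marked(b,e), marked(b,f), marked(e,a), marked(e,b), on(a), ready(a)}
optimal plan length = 2; 2 > 1

No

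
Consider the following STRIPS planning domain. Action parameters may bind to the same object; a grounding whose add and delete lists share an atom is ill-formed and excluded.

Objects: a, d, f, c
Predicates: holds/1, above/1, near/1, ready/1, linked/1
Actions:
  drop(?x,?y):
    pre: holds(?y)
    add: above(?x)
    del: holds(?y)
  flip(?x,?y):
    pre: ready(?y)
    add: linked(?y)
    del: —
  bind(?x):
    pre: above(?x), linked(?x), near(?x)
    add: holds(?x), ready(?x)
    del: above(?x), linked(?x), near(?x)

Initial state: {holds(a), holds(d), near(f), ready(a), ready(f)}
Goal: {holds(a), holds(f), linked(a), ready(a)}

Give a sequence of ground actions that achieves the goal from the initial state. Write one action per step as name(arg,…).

1. drop(f,d)  →  {above(f), holds(a), near(f), ready(a), ready(f)}
2. flip(a,a)  →  {above(f), holds(a), linked(a), near(f), ready(a), ready(f)}
3. flip(a,f)  →  {above(f), holds(a), linked(a), linked(f), near(f), ready(a), ready(f)}
4. bind(f)  →  {holds(a), holds(f), linked(a), ready(a), ready(f)}

drop(f,d); flip(a,a); flip(a,f); bind(f)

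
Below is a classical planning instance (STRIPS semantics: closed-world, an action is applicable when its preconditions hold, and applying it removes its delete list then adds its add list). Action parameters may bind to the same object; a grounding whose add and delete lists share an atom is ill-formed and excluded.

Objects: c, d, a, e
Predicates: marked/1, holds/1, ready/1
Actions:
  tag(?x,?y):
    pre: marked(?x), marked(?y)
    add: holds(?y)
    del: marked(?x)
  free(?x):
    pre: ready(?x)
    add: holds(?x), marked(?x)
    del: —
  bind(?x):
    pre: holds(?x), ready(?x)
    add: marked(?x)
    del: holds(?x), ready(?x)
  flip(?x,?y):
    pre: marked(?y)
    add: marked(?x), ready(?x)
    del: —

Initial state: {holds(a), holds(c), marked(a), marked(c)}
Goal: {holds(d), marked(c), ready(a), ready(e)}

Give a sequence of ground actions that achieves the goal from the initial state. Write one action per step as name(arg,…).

flip(d,c); tag(d,d); flip(a,c); flip(e,c)

1. flip(d,c)  →  {holds(a), holds(c), marked(a), marked(c), marked(d), ready(d)}
2. tag(d,d)  →  {holds(a), holds(c), holds(d), marked(a), marked(c), ready(d)}
3. flip(a,c)  →  {holds(a), holds(c), holds(d), marked(a), marked(c), ready(a), ready(d)}
4. flip(e,c)  →  {holds(a), holds(c), holds(d), marked(a), marked(c), marked(e), ready(a), ready(d), ready(e)}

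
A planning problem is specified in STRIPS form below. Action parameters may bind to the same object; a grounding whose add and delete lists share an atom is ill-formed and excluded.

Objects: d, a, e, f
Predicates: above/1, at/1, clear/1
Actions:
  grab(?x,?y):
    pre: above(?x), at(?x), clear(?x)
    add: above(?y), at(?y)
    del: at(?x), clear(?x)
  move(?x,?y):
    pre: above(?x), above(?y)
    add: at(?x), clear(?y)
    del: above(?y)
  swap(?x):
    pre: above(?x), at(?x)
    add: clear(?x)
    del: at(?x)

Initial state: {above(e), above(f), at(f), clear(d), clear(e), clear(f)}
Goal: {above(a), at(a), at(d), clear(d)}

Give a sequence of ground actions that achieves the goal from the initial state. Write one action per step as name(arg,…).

1. grab(f,d)  →  {above(d), above(e), above(f), at(d), clear(d), clear(e)}
2. grab(d,a)  →  {above(a), above(d), above(e), above(f), at(a), clear(e)}
3. move(d,d)  →  {above(a), above(e), above(f), at(a), at(d), clear(d), clear(e)}

grab(f,d); grab(d,a); move(d,d)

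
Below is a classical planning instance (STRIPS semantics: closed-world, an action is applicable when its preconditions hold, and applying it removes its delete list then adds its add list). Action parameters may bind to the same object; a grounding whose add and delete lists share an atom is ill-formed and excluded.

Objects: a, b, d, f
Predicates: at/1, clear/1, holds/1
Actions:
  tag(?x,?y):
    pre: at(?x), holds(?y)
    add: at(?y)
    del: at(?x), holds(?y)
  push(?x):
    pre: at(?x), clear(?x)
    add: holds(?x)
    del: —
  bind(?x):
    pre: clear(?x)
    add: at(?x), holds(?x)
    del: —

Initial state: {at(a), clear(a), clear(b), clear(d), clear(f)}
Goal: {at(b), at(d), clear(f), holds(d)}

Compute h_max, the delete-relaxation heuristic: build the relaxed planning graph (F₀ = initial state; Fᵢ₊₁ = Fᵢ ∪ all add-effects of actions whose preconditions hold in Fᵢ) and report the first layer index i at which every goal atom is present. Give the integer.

F0 = init (5 atoms)
F1 = F0 ∪ {at(b), at(d), at(f), holds(a), holds(b), holds(d), holds(f)}  (12 atoms)
goal ⊆ F1  ⇒  h_max = 1

1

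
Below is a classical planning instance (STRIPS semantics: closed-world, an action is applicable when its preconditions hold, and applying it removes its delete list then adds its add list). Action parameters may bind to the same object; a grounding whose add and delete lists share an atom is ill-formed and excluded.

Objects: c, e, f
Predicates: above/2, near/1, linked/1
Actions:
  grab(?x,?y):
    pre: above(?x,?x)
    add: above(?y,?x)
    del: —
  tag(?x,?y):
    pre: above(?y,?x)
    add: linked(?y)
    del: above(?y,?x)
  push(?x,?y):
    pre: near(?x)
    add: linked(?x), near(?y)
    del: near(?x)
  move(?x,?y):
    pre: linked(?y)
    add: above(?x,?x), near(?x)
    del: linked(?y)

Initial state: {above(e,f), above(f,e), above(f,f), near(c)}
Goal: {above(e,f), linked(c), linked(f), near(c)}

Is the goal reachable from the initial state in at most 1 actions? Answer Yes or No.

1. push(c,f)  →  {above(e,f), above(f,e), above(f,f), linked(c), near(f)}
2. push(f,c)  →  {above(e,f), above(f,e), above(f,f), linked(c), linked(f), near(c)}
optimal plan length = 2; 2 > 1

No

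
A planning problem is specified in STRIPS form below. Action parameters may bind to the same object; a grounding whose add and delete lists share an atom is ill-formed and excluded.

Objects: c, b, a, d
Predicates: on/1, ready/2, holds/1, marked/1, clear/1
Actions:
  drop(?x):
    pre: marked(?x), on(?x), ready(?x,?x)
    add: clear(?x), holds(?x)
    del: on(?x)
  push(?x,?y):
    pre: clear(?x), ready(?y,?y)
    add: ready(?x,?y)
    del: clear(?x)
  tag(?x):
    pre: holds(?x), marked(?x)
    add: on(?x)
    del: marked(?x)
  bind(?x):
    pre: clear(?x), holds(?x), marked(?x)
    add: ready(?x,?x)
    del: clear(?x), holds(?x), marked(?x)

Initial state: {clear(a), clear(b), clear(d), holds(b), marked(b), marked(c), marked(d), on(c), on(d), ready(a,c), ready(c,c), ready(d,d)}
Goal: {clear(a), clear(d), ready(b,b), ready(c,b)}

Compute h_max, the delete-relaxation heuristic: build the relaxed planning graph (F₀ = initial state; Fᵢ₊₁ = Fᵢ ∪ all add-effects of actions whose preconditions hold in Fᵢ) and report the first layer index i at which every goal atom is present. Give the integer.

2

F0 = init (12 atoms)
F1 = F0 ∪ {clear(c), holds(c), holds(d), on(b), ready(a,d), ready(b,b), ready(b,c), ready(b,d), ready(d,c)}  (21 atoms)
F2 = F1 ∪ {ready(a,b), ready(c,b), ready(c,d), ready(d,b)}  (25 atoms)
goal ⊆ F2  ⇒  h_max = 2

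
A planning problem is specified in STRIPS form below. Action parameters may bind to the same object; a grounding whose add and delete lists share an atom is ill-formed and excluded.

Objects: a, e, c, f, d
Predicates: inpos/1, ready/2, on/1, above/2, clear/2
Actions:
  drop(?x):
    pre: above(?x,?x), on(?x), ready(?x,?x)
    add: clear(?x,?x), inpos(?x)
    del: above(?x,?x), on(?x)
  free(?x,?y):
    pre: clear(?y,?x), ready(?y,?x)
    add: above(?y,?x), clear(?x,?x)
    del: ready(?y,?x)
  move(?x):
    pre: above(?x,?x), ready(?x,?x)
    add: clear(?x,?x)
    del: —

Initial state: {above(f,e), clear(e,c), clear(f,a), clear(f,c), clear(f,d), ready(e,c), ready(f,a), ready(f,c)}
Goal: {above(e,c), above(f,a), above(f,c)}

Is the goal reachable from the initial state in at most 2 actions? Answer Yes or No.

1. free(a,f)  →  {above(f,a), above(f,e), clear(a,a), clear(e,c), clear(f,a), clear(f,c), clear(f,d), ready(e,c), ready(f,c)}
2. free(c,e)  →  {above(e,c), above(f,a), above(f,e), clear(a,a), clear(c,c), clear(e,c), clear(f,a), clear(f,c), clear(f,d), ready(f,c)}
3. free(c,f)  →  {above(e,c), above(f,a), above(f,c), above(f,e), clear(a,a), clear(c,c), clear(e,c), clear(f,a), clear(f,c), clear(f,d)}
optimal plan length = 3; 3 > 2

No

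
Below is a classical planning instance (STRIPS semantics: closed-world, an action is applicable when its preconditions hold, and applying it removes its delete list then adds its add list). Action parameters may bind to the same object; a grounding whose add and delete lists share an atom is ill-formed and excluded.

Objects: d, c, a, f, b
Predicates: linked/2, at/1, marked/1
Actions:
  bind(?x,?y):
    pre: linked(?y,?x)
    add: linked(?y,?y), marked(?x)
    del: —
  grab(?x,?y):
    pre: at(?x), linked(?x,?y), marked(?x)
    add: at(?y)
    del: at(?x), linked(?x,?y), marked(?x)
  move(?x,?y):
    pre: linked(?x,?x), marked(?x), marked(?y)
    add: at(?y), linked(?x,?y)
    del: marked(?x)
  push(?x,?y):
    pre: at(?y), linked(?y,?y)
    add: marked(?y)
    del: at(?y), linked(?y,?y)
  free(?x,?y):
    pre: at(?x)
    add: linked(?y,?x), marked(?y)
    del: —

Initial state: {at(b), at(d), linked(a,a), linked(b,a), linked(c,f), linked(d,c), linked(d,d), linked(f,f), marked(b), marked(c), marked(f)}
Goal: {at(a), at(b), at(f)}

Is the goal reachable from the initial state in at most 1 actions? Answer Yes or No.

1. bind(a,a)  →  {at(b), at(d), linked(a,a), linked(b,a), linked(c,f), linked(d,c), linked(d,d), linked(f,f), marked(a), marked(b), marked(c), marked(f)}
2. move(a,a)  →  {at(a), at(b), at(d), linked(a,a), linked(b,a), linked(c,f), linked(d,c), linked(d,d), linked(f,f), marked(b), marked(c), marked(f)}
3. move(f,f)  →  {at(a), at(b), at(d), at(f), linked(a,a), linked(b,a), linked(c,f), linked(d,c), linked(d,d), linked(f,f), marked(b), marked(c)}
optimal plan length = 3; 3 > 1

No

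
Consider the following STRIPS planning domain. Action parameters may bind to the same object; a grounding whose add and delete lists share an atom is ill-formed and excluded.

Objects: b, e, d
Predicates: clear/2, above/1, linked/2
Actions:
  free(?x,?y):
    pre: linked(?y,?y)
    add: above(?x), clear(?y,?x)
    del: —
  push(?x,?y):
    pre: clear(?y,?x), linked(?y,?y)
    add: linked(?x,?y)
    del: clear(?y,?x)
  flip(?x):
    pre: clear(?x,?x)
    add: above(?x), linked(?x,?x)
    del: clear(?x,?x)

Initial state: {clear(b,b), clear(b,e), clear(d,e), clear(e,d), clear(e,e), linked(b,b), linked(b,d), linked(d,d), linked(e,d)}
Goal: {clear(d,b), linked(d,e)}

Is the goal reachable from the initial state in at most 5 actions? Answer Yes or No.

Yes

1. free(b,d)  →  {above(b), clear(b,b), clear(b,e), clear(d,b), clear(d,e), clear(e,d), clear(e,e), linked(b,b), linked(b,d), linked(d,d), linked(e,d)}
2. flip(e)  →  {above(b), above(e), clear(b,b), clear(b,e), clear(d,b), clear(d,e), clear(e,d), linked(b,b), linked(b,d), linked(d,d), linked(e,d), linked(e,e)}
3. push(d,e)  →  {above(b), above(e), clear(b,b), clear(b,e), clear(d,b), clear(d,e), linked(b,b), linked(b,d), linked(d,d), linked(d,e), linked(e,d), linked(e,e)}
optimal plan length = 3; 3 ≤ 5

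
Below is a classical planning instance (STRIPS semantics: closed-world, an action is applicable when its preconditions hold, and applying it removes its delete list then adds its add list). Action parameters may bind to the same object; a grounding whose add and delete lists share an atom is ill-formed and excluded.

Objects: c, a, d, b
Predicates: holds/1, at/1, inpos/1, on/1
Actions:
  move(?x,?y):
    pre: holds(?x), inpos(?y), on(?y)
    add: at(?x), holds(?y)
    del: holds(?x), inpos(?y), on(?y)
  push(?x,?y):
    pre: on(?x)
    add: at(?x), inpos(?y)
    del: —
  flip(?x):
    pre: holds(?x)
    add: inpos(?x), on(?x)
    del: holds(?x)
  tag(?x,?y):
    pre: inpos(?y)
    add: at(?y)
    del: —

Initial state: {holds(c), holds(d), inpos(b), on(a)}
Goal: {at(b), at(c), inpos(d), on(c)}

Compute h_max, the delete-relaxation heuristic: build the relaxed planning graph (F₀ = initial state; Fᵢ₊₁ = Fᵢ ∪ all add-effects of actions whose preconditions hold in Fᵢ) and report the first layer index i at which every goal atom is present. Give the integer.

F0 = init (4 atoms)
F1 = F0 ∪ {at(a), at(b), inpos(a), inpos(c), inpos(d), on(c), on(d)}  (11 atoms)
F2 = F1 ∪ {at(c), at(d), holds(a)}  (14 atoms)
goal ⊆ F2  ⇒  h_max = 2

2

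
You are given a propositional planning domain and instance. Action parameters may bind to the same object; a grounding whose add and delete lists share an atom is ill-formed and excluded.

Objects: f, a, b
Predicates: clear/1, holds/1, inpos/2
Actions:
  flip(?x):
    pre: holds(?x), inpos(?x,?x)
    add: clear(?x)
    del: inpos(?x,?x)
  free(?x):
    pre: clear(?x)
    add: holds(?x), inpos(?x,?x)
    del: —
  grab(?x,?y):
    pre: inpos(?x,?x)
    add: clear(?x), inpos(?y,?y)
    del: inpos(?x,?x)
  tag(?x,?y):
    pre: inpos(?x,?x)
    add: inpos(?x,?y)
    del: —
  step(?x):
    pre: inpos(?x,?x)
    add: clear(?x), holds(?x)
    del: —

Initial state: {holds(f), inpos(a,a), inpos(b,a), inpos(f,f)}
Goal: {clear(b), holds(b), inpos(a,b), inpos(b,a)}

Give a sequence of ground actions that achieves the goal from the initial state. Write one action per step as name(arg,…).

grab(f,b); tag(a,b); step(b)

1. grab(f,b)  →  {clear(f), holds(f), inpos(a,a), inpos(b,a), inpos(b,b)}
2. tag(a,b)  →  {clear(f), holds(f), inpos(a,a), inpos(a,b), inpos(b,a), inpos(b,b)}
3. step(b)  →  {clear(b), clear(f), holds(b), holds(f), inpos(a,a), inpos(a,b), inpos(b,a), inpos(b,b)}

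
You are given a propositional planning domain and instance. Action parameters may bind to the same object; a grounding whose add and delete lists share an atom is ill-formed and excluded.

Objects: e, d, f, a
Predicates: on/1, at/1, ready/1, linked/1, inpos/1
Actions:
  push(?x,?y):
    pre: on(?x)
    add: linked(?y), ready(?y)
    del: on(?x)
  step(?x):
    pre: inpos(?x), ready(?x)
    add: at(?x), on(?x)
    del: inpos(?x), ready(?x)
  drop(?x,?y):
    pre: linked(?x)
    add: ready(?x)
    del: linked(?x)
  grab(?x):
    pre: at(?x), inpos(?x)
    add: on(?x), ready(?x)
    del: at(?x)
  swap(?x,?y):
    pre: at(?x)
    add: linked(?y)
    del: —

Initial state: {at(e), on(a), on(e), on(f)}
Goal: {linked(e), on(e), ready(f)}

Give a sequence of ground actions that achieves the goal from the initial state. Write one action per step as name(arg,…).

push(f,e); push(a,f)

1. push(f,e)  →  {at(e), linked(e), on(a), on(e), ready(e)}
2. push(a,f)  →  {at(e), linked(e), linked(f), on(e), ready(e), ready(f)}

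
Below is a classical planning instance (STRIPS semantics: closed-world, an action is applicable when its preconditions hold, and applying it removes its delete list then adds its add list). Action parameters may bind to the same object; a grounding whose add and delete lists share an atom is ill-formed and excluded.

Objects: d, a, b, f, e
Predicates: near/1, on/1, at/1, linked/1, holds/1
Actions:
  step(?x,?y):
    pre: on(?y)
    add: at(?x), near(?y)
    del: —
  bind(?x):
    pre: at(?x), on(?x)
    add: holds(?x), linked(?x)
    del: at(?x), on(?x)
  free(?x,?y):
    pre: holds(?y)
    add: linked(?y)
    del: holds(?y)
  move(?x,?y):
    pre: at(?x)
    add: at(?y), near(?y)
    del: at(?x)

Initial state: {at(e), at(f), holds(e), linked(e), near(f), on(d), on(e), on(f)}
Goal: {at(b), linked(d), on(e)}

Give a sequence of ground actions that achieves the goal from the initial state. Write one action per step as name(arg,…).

step(d,d); step(b,d); bind(d)

1. step(d,d)  →  {at(d), at(e), at(f), holds(e), linked(e), near(d), near(f), on(d), on(e), on(f)}
2. step(b,d)  →  {at(b), at(d), at(e), at(f), holds(e), linked(e), near(d), near(f), on(d), on(e), on(f)}
3. bind(d)  →  {at(b), at(e), at(f), holds(d), holds(e), linked(d), linked(e), near(d), near(f), on(e), on(f)}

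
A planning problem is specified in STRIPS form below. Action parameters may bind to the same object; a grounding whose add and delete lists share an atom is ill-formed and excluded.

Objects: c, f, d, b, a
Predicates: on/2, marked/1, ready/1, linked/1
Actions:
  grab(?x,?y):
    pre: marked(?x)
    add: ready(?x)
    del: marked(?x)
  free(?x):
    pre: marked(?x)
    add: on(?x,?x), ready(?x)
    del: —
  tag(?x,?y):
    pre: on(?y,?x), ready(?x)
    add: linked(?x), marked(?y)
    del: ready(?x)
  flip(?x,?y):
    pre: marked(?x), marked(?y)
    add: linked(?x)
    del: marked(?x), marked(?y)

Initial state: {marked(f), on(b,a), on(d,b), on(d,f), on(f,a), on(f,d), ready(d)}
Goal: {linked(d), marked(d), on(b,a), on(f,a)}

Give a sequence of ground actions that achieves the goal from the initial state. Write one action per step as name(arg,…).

1. grab(f,c)  →  {on(b,a), on(d,b), on(d,f), on(f,a), on(f,d), ready(d), ready(f)}
2. tag(f,d)  →  {linked(f), marked(d), on(b,a), on(d,b), on(d,f), on(f,a), on(f,d), ready(d)}
3. tag(d,f)  →  {linked(d), linked(f), marked(d), marked(f), on(b,a), on(d,b), on(d,f), on(f,a), on(f,d)}

grab(f,c); tag(f,d); tag(d,f)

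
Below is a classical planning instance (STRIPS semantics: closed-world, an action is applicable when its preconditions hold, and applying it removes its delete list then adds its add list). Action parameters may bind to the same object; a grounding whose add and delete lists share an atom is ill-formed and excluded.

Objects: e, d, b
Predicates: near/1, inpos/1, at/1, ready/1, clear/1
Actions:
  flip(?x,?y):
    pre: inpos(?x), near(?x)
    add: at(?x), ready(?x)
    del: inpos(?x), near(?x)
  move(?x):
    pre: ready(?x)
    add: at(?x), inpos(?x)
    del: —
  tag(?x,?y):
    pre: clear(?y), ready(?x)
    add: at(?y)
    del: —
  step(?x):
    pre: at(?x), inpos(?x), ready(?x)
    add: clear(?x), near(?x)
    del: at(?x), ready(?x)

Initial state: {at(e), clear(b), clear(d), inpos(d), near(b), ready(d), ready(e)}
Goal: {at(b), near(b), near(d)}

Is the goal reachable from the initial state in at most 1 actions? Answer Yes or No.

No

1. move(d)  →  {at(d), at(e), clear(b), clear(d), inpos(d), near(b), ready(d), ready(e)}
2. tag(e,b)  →  {at(b), at(d), at(e), clear(b), clear(d), inpos(d), near(b), ready(d), ready(e)}
3. step(d)  →  {at(b), at(e), clear(b), clear(d), inpos(d), near(b), near(d), ready(e)}
optimal plan length = 3; 3 > 1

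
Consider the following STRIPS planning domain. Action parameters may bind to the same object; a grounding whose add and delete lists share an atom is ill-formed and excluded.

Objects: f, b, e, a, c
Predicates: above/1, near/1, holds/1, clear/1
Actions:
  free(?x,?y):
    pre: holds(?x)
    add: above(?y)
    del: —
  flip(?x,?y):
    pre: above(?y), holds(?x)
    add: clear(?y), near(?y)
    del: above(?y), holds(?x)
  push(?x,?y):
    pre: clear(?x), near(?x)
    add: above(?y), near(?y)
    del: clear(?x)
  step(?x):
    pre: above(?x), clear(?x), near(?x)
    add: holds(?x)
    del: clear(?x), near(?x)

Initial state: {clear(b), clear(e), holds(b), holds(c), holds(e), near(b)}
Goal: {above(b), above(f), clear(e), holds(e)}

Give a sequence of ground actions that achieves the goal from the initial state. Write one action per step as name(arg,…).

1. free(b,f)  →  {above(f), clear(b), clear(e), holds(b), holds(c), holds(e), near(b)}
2. free(b,b)  →  {above(b), above(f), clear(b), clear(e), holds(b), holds(c), holds(e), near(b)}

free(b,f); free(b,b)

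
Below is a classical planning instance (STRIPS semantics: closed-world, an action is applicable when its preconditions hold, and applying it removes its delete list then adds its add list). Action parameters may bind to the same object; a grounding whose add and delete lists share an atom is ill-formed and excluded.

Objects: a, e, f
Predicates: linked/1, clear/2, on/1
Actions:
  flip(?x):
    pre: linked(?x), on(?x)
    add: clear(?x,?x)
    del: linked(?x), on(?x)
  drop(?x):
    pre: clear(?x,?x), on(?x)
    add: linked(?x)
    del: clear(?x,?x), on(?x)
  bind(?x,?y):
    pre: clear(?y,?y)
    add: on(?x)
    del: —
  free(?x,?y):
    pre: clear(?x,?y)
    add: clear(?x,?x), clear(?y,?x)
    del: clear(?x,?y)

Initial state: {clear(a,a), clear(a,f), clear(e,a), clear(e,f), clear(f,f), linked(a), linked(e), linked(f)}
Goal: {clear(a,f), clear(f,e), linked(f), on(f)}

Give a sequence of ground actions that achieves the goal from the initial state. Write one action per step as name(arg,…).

1. bind(f,a)  →  {clear(a,a), clear(a,f), clear(e,a), clear(e,f), clear(f,f), linked(a), linked(e), linked(f), on(f)}
2. free(e,f)  →  {clear(a,a), clear(a,f), clear(e,a), clear(e,e), clear(f,e), clear(f,f), linked(a), linked(e), linked(f), on(f)}

bind(f,a); free(e,f)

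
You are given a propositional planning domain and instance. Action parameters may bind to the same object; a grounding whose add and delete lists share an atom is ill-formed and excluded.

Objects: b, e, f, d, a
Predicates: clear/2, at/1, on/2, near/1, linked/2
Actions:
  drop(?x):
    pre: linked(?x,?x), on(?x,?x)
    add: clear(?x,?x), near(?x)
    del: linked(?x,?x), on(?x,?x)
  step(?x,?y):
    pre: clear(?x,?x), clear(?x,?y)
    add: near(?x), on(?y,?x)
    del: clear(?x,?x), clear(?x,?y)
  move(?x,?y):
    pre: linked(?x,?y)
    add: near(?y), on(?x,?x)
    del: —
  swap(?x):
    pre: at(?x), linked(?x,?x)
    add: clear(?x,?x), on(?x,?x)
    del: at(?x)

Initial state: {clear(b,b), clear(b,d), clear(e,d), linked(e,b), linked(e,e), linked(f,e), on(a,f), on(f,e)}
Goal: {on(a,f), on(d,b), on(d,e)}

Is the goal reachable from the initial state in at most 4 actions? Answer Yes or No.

Yes

1. step(b,d)  →  {clear(e,d), linked(e,b), linked(e,e), linked(f,e), near(b), on(a,f), on(d,b), on(f,e)}
2. move(e,b)  →  {clear(e,d), linked(e,b), linked(e,e), linked(f,e), near(b), on(a,f), on(d,b), on(e,e), on(f,e)}
3. drop(e)  →  {clear(e,d), clear(e,e), linked(e,b), linked(f,e), near(b), near(e), on(a,f), on(d,b), on(f,e)}
4. step(e,d)  →  {linked(e,b), linked(f,e), near(b), near(e), on(a,f), on(d,b), on(d,e), on(f,e)}
optimal plan length = 4; 4 ≤ 4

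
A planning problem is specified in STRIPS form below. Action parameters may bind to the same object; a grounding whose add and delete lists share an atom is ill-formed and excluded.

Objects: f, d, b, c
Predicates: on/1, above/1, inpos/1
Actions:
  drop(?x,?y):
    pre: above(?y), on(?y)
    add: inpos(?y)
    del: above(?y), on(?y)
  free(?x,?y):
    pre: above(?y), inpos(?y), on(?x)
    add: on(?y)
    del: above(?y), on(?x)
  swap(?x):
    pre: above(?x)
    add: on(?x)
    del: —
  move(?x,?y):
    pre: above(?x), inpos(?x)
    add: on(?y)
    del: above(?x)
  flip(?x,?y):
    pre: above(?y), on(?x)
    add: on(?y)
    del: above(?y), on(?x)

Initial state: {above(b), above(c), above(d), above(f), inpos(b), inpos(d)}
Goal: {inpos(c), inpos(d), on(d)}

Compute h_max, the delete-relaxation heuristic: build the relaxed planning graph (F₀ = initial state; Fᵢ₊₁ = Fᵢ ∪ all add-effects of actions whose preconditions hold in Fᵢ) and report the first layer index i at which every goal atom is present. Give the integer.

F0 = init (6 atoms)
F1 = F0 ∪ {on(b), on(c), on(d), on(f)}  (10 atoms)
F2 = F1 ∪ {inpos(c), inpos(f)}  (12 atoms)
goal ⊆ F2  ⇒  h_max = 2

2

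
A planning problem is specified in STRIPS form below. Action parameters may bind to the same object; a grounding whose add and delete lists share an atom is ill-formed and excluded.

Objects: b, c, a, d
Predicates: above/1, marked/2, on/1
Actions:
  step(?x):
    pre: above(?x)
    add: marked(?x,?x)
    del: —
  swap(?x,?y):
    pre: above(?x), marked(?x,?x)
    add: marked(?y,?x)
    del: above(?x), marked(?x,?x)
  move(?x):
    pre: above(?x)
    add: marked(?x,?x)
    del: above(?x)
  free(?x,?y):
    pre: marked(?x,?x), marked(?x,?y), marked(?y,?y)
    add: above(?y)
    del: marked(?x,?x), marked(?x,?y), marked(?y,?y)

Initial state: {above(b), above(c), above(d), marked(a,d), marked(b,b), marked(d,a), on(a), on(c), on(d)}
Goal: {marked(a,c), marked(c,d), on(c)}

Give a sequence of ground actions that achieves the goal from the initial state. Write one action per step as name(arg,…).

step(c); step(d); swap(c,a); swap(d,c)

1. step(c)  →  {above(b), above(c), above(d), marked(a,d), marked(b,b), marked(c,c), marked(d,a), on(a), on(c), on(d)}
2. step(d)  →  {above(b), above(c), above(d), marked(a,d), marked(b,b), marked(c,c), marked(d,a), marked(d,d), on(a), on(c), on(d)}
3. swap(c,a)  →  {above(b), above(d), marked(a,c), marked(a,d), marked(b,b), marked(d,a), marked(d,d), on(a), on(c), on(d)}
4. swap(d,c)  →  {above(b), marked(a,c), marked(a,d), marked(b,b), marked(c,d), marked(d,a), on(a), on(c), on(d)}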